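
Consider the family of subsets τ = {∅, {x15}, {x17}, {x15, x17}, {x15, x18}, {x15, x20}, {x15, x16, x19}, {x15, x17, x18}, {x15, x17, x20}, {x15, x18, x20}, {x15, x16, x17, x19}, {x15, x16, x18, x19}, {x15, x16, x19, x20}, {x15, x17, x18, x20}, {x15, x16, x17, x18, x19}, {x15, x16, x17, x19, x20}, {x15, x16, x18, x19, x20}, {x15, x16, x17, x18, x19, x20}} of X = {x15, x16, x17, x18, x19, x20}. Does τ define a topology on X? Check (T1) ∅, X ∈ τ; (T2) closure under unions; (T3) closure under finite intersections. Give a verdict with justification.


τ IS a topology on X.

Axiom (T1): ∅ ∈ τ? Yes; X ∈ τ? Yes.
Axiom (T2/T3): check pairwise unions and intersections of members of τ.
All pairwise intersections and unions checked — each lies in τ. Therefore τ satisfies (T1), (T2), (T3): it IS a topology on X.


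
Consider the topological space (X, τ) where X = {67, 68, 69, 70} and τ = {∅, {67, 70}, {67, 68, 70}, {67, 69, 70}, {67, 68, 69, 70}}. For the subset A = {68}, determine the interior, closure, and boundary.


int(A) = ∅, cl(A) = {68}, ∂A = {68}.

Closed sets in (X, τ) are complements of opens:
  closed(X, τ) = {∅, {68}, {69}, {68, 69}, {67, 68, 69, 70}}.
int(A) = ⋃ {U ∈ τ : U ⊆ A}. Opens contained in A: ∅.
Taking the union of these: int(A) = ∅.
cl(A) = ⋂ {C closed : A ⊆ C}. Closed sets containing A: {68}, {68, 69}, {67, 68, 69, 70}.
Intersecting these: cl(A) = {68}.
∂A = cl(A) ∖ int(A) = {68} ∖ ∅ = {68}.


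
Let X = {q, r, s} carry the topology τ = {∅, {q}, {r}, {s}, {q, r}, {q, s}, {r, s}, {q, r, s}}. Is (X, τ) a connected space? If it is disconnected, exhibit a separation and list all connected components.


(X, τ) is disconnected; components = [{q}, {r}, {s}].

Find clopen sets (U ∈ τ with X ∖ U ∈ τ):
  U = ∅, X ∖ U = {q, r, s} — both open, so U is clopen.
  U = {q}, X ∖ U = {r, s} — both open, so U is clopen.
  U = {r}, X ∖ U = {q, s} — both open, so U is clopen.
  U = {s}, X ∖ U = {q, r} — both open, so U is clopen.
  U = {q, r}, X ∖ U = {s} — both open, so U is clopen.
  U = {q, s}, X ∖ U = {r} — both open, so U is clopen.
  U = {r, s}, X ∖ U = {q} — both open, so U is clopen.
  U = {q, r, s}, X ∖ U = ∅ — both open, so U is clopen.
Nontrivial clopen(s) exist: e.g. {q}. So (X, τ) is disconnected.
Compute connected components by grouping points that agree on all clopens:
  component: {q}
  component: {r}
  component: {s}


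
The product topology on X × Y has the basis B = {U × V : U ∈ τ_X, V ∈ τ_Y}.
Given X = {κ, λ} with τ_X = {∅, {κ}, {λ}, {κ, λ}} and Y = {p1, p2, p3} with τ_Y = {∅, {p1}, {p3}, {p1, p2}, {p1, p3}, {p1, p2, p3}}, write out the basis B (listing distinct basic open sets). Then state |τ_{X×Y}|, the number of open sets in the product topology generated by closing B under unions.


Basis B = {∅ × ∅, {κ} × {p1}, {κ} × {p3}, {λ} × {p1}, {λ} × {p3}, {κ} × {p1, p2}, {κ} × {p1, p3}, {κ, λ} × {p1}, {κ, λ} × {p3}, {λ} × {p1, p2}, {λ} × {p1, p3}, {κ} × {p1, p2, p3}, {λ} × {p1, p2, p3}, {κ, λ} × {p1, p2}, {κ, λ} × {p1, p3}, {κ, λ} × {p1, p2, p3}}; |τ_{X×Y}| = 36.

Enumerate products U × V with U ∈ τ_X, V ∈ τ_Y (deduplicated):
  ∅ × ∅ = {} (∅)
  {κ} × {p1} = {(κ,p1)}
  {κ} × {p3} = {(κ,p3)}
  {λ} × {p1} = {(λ,p1)}
  {λ} × {p3} = {(λ,p3)}
  {κ} × {p1, p2} = {(κ,p1), (κ,p2)}
  {κ} × {p1, p3} = {(κ,p1), (κ,p3)}
  {κ, λ} × {p1} = {(κ,p1), (λ,p1)}
  {κ, λ} × {p3} = {(κ,p3), (λ,p3)}
  {λ} × {p1, p2} = {(λ,p1), (λ,p2)}
  {λ} × {p1, p3} = {(λ,p1), (λ,p3)}
  {κ} × {p1, p2, p3} = {(κ,p1), (κ,p2), (κ,p3)}
  {λ} × {p1, p2, p3} = {(λ,p1), (λ,p2), (λ,p3)}
  {κ, λ} × {p1, p2} = {(κ,p1), (κ,p2), (λ,p1), (λ,p2)}
  {κ, λ} × {p1, p3} = {(κ,p1), (κ,p3), (λ,p1), (λ,p3)}
  {κ, λ} × {p1, p2, p3} = {(κ,p1), (κ,p2), (κ,p3), (λ,p1), (λ,p2), (λ,p3)}
These 16 distinct sets form the basis B.
Close under arbitrary unions to get τ_{X×Y}; counting gives |τ_{X×Y}| = 36.


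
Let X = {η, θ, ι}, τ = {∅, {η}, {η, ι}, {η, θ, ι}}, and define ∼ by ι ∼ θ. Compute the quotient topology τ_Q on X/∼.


X/∼ = {[η], [θ=ι]}; |τ_Q| = 3.

Equivalence classes: [η], [θ=ι].
Quotient map π: X → X/∼ sends η ↦ [η], θ ↦ [θ=ι], ι ↦ [θ=ι].
For each subset V ⊆ X/∼, compute π^{-1}(V) ⊆ X and check whether π^{-1}(V) ∈ τ. V is open in τ_Q iff π^{-1}(V) ∈ τ.
  V = {}: π^{-1}(V) = ∅ ∈ τ ✓.
  V = {[η]}: π^{-1}(V) = {η} ∈ τ ✓.
  V = {[θ=ι]}: π^{-1}(V) = {θ, ι} ∉ τ ✗.
  V = {[η], [θ=ι]}: π^{-1}(V) = {η, θ, ι} ∈ τ ✓.
Open sets in the quotient: τ_Q = {{}, {[η]}, {[η], [θ=ι]}} (3 elements).


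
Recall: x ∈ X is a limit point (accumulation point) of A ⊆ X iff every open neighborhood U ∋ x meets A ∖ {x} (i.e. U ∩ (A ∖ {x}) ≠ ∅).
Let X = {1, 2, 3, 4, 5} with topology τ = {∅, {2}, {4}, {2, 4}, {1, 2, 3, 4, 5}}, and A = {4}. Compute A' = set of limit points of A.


A' = {1, 3, 5}

For each x ∈ X, list the open sets U ∈ τ with x ∈ U, then check whether U ∩ (A ∖ {x}) ≠ ∅ for every such U.
  x = 1: opens ∋ x are {1, 2, 3, 4, 5}; each meets A ∖ {1}, so x IS a limit point.
  x = 2: open {2} ∋ x has {2} ∩ (A ∖ {2}) = ∅, so x is NOT a limit point.
  x = 3: opens ∋ x are {1, 2, 3, 4, 5}; each meets A ∖ {3}, so x IS a limit point.
  x = 4: open {4} ∋ x has {4} ∩ (A ∖ {4}) = ∅, so x is NOT a limit point.
  x = 5: opens ∋ x are {1, 2, 3, 4, 5}; each meets A ∖ {5}, so x IS a limit point.
Collecting: A' = {1, 3, 5}.


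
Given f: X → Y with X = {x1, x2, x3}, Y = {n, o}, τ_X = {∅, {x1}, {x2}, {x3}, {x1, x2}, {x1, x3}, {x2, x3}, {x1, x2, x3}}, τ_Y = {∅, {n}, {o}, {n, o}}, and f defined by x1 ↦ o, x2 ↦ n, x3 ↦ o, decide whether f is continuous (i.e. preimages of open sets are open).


f IS continuous.

Compute f^{-1}(U) for each U ∈ τ_Y:
  U = ∅: f^{-1}(U) = ∅ ∈ τ_X ✓.
  U = {n}: f^{-1}(U) = {x2} ∈ τ_X ✓.
  U = {o}: f^{-1}(U) = {x1, x3} ∈ τ_X ✓.
  U = {n, o}: f^{-1}(U) = {x1, x2, x3} ∈ τ_X ✓.
Every preimage lies in τ_X, so f IS continuous.


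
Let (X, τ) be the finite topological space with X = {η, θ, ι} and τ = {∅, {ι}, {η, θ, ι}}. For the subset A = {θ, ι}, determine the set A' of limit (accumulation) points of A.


A' = {η, θ}

For each x ∈ X, list the open sets U ∈ τ with x ∈ U, then check whether U ∩ (A ∖ {x}) ≠ ∅ for every such U.
  x = η: opens ∋ x are {η, θ, ι}; each meets A ∖ {η}, so x IS a limit point.
  x = θ: opens ∋ x are {η, θ, ι}; each meets A ∖ {θ}, so x IS a limit point.
  x = ι: open {ι} ∋ x has {ι} ∩ (A ∖ {ι}) = ∅, so x is NOT a limit point.
Collecting: A' = {η, θ}.


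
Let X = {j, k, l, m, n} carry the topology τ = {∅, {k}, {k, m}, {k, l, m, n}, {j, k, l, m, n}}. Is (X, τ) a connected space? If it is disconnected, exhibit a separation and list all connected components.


(X, τ) is connected.

Find clopen sets (U ∈ τ with X ∖ U ∈ τ):
  U = ∅, X ∖ U = {j, k, l, m, n} — both open, so U is clopen.
  U = {j, k, l, m, n}, X ∖ U = ∅ — both open, so U is clopen.
Only trivial clopens (∅ and X) exist, so (X, τ) is connected.
Compute connected components by grouping points that agree on all clopens:
  component: {j, k, l, m, n}


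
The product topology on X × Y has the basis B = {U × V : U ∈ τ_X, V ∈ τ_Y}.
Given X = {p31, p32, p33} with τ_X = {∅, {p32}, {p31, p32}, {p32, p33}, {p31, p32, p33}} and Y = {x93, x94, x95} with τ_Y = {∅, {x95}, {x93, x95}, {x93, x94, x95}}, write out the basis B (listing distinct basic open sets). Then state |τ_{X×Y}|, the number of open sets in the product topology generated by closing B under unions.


Basis B = {∅ × ∅, {p32} × {x95}, {p31, p32} × {x95}, {p32} × {x93, x95}, {p32, p33} × {x95}, {p31, p32, p33} × {x95}, {p32} × {x93, x94, x95}, {p31, p32} × {x93, x95}, {p32, p33} × {x93, x95}, {p31, p32} × {x93, x94, x95}, {p31, p32, p33} × {x93, x95}, {p32, p33} × {x93, x94, x95}, {p31, p32, p33} × {x93, x94, x95}}; |τ_{X×Y}| = 30.

Enumerate products U × V with U ∈ τ_X, V ∈ τ_Y (deduplicated):
  ∅ × ∅ = {} (∅)
  {p32} × {x95} = {(p32,x95)}
  {p31, p32} × {x95} = {(p31,x95), (p32,x95)}
  {p32} × {x93, x95} = {(p32,x93), (p32,x95)}
  {p32, p33} × {x95} = {(p32,x95), (p33,x95)}
  {p31, p32, p33} × {x95} = {(p31,x95), (p32,x95), (p33,x95)}
  {p32} × {x93, x94, x95} = {(p32,x93), (p32,x94), (p32,x95)}
  {p31, p32} × {x93, x95} = {(p31,x93), (p31,x95), (p32,x93), (p32,x95)}
  {p32, p33} × {x93, x95} = {(p32,x93), (p32,x95), (p33,x93), (p33,x95)}
  {p31, p32} × {x93, x94, x95} = {(p31,x93), (p31,x94), (p31,x95), (p32,x93), (p32,x94), (p32,x95)}
  {p31, p32, p33} × {x93, x95} = {(p31,x93), (p31,x95), (p32,x93), (p32,x95), (p33,x93), (p33,x95)}
  {p32, p33} × {x93, x94, x95} = {(p32,x93), (p32,x94), (p32,x95), (p33,x93), (p33,x94), (p33,x95)}
  {p31, p32, p33} × {x93, x94, x95} = {(p31,x93), (p31,x94), (p31,x95), (p32,x93), (p32,x94), (p32,x95), (p33,x93), (p33,x94), (p33,x95)}
These 13 distinct sets form the basis B.
Close under arbitrary unions to get τ_{X×Y}; counting gives |τ_{X×Y}| = 30.


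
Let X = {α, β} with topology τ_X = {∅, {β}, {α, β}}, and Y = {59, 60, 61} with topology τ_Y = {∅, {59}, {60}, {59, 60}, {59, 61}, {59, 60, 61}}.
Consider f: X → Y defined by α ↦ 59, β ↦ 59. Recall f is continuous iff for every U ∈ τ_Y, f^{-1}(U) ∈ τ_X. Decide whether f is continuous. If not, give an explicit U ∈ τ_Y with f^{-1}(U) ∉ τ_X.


f IS continuous.

Compute f^{-1}(U) for each U ∈ τ_Y:
  U = ∅: f^{-1}(U) = ∅ ∈ τ_X ✓.
  U = {59}: f^{-1}(U) = {α, β} ∈ τ_X ✓.
  U = {60}: f^{-1}(U) = ∅ ∈ τ_X ✓.
  U = {59, 60}: f^{-1}(U) = {α, β} ∈ τ_X ✓.
  U = {59, 61}: f^{-1}(U) = {α, β} ∈ τ_X ✓.
  U = {59, 60, 61}: f^{-1}(U) = {α, β} ∈ τ_X ✓.
Every preimage lies in τ_X, so f IS continuous.


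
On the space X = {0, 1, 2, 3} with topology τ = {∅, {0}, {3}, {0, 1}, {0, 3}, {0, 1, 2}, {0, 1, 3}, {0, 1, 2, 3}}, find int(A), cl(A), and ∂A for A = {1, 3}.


int(A) = {3}, cl(A) = {1, 2, 3}, ∂A = {1, 2}.

Closed sets in (X, τ) are complements of opens:
  closed(X, τ) = {∅, {2}, {3}, {1, 2}, {2, 3}, {0, 1, 2}, {1, 2, 3}, {0, 1, 2, 3}}.
int(A) = ⋃ {U ∈ τ : U ⊆ A}. Opens contained in A: ∅, {3}.
Taking the union of these: int(A) = {3}.
cl(A) = ⋂ {C closed : A ⊆ C}. Closed sets containing A: {1, 2, 3}, {0, 1, 2, 3}.
Intersecting these: cl(A) = {1, 2, 3}.
∂A = cl(A) ∖ int(A) = {1, 2, 3} ∖ {3} = {1, 2}.


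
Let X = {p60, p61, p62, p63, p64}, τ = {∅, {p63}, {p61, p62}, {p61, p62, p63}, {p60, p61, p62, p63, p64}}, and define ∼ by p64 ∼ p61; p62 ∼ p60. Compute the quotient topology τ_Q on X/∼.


X/∼ = {[p60=p62], [p61=p64], [p63]}; |τ_Q| = 3.

Equivalence classes: [p60=p62], [p61=p64], [p63].
Quotient map π: X → X/∼ sends p60 ↦ [p60=p62], p61 ↦ [p61=p64], p62 ↦ [p60=p62], p63 ↦ [p63], p64 ↦ [p61=p64].
For each subset V ⊆ X/∼, compute π^{-1}(V) ⊆ X and check whether π^{-1}(V) ∈ τ. V is open in τ_Q iff π^{-1}(V) ∈ τ.
  V = {}: π^{-1}(V) = ∅ ∈ τ ✓.
  V = {[p60=p62]}: π^{-1}(V) = {p60, p62} ∉ τ ✗.
  V = {[p61=p64]}: π^{-1}(V) = {p61, p64} ∉ τ ✗.
  V = {[p60=p62], [p61=p64]}: π^{-1}(V) = {p60, p61, p62, p64} ∉ τ ✗.
  V = {[p63]}: π^{-1}(V) = {p63} ∈ τ ✓.
  V = {[p60=p62], [p63]}: π^{-1}(V) = {p60, p62, p63} ∉ τ ✗.
  V = {[p61=p64], [p63]}: π^{-1}(V) = {p61, p63, p64} ∉ τ ✗.
  V = {[p60=p62], [p61=p64], [p63]}: π^{-1}(V) = {p60, p61, p62, p63, p64} ∈ τ ✓.
Open sets in the quotient: τ_Q = {{}, {[p63]}, {[p60=p62], [p61=p64], [p63]}} (3 elements).


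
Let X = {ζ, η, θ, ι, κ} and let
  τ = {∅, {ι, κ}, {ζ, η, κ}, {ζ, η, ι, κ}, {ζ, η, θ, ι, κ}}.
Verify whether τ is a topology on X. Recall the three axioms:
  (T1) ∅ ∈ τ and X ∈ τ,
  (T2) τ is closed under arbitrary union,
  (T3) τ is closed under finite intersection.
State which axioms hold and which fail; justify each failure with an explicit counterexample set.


τ is NOT a topology on X.

Axiom (T1): ∅ ∈ τ? Yes; X ∈ τ? Yes.
Axiom (T2/T3): check pairwise unions and intersections of members of τ.
Counterexample for (T3): {ι, κ} ∩ {ζ, η, κ} = {κ} ∉ τ. Therefore τ is NOT a topology.


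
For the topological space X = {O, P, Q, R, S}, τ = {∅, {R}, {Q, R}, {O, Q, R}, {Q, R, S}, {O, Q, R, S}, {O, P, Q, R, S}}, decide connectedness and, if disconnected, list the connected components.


(X, τ) is connected.

Find clopen sets (U ∈ τ with X ∖ U ∈ τ):
  U = ∅, X ∖ U = {O, P, Q, R, S} — both open, so U is clopen.
  U = {O, P, Q, R, S}, X ∖ U = ∅ — both open, so U is clopen.
Only trivial clopens (∅ and X) exist, so (X, τ) is connected.
Compute connected components by grouping points that agree on all clopens:
  component: {O, P, Q, R, S}


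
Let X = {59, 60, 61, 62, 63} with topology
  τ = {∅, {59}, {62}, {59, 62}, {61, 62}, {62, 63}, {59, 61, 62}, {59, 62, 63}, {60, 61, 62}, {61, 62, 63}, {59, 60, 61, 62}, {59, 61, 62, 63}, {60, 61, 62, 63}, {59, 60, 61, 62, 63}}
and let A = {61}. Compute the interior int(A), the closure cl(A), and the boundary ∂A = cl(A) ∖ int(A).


int(A) = ∅, cl(A) = {60, 61}, ∂A = {60, 61}.

Closed sets in (X, τ) are complements of opens:
  closed(X, τ) = {∅, {59}, {60}, {63}, {59, 60}, {59, 63}, {60, 61}, {60, 63}, {59, 60, 61}, {59, 60, 63}, {60, 61, 63}, {59, 60, 61, 63}, {60, 61, 62, 63}, {59, 60, 61, 62, 63}}.
int(A) = ⋃ {U ∈ τ : U ⊆ A}. Opens contained in A: ∅.
Taking the union of these: int(A) = ∅.
cl(A) = ⋂ {C closed : A ⊆ C}. Closed sets containing A: {60, 61}, {59, 60, 61}, {60, 61, 63}, {59, 60, 61, 63}, {60, 61, 62, 63}, {59, 60, 61, 62, 63}.
Intersecting these: cl(A) = {60, 61}.
∂A = cl(A) ∖ int(A) = {60, 61} ∖ ∅ = {60, 61}.


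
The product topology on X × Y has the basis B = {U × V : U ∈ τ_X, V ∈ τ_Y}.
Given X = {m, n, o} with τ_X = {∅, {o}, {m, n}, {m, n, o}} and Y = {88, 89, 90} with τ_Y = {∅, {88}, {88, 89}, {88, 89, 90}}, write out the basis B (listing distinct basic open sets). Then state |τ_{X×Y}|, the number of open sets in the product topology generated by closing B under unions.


Basis B = {∅ × ∅, {o} × {88}, {m, n} × {88}, {o} × {88, 89}, {m, n, o} × {88}, {o} × {88, 89, 90}, {m, n} × {88, 89}, {m, n} × {88, 89, 90}, {m, n, o} × {88, 89}, {m, n, o} × {88, 89, 90}}; |τ_{X×Y}| = 16.

Enumerate products U × V with U ∈ τ_X, V ∈ τ_Y (deduplicated):
  ∅ × ∅ = {} (∅)
  {o} × {88} = {(o,88)}
  {m, n} × {88} = {(m,88), (n,88)}
  {o} × {88, 89} = {(o,88), (o,89)}
  {m, n, o} × {88} = {(m,88), (n,88), (o,88)}
  {o} × {88, 89, 90} = {(o,88), (o,89), (o,90)}
  {m, n} × {88, 89} = {(m,88), (m,89), (n,88), (n,89)}
  {m, n} × {88, 89, 90} = {(m,88), (m,89), (m,90), (n,88), (n,89), (n,90)}
  {m, n, o} × {88, 89} = {(m,88), (m,89), (n,88), (n,89), (o,88), (o,89)}
  {m, n, o} × {88, 89, 90} = {(m,88), (m,89), (m,90), (n,88), (n,89), (n,90), (o,88), (o,89), (o,90)}
These 10 distinct sets form the basis B.
Close under arbitrary unions to get τ_{X×Y}; counting gives |τ_{X×Y}| = 16.


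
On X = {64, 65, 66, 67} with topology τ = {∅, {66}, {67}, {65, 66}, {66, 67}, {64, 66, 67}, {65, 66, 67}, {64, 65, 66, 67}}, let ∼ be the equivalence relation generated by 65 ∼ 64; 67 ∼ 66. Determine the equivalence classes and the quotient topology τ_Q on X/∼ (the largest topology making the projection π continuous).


X/∼ = {[64=65], [66=67]}; |τ_Q| = 3.

Equivalence classes: [64=65], [66=67].
Quotient map π: X → X/∼ sends 64 ↦ [64=65], 65 ↦ [64=65], 66 ↦ [66=67], 67 ↦ [66=67].
For each subset V ⊆ X/∼, compute π^{-1}(V) ⊆ X and check whether π^{-1}(V) ∈ τ. V is open in τ_Q iff π^{-1}(V) ∈ τ.
  V = {}: π^{-1}(V) = ∅ ∈ τ ✓.
  V = {[64=65]}: π^{-1}(V) = {64, 65} ∉ τ ✗.
  V = {[66=67]}: π^{-1}(V) = {66, 67} ∈ τ ✓.
  V = {[64=65], [66=67]}: π^{-1}(V) = {64, 65, 66, 67} ∈ τ ✓.
Open sets in the quotient: τ_Q = {{}, {[66=67]}, {[64=65], [66=67]}} (3 elements).


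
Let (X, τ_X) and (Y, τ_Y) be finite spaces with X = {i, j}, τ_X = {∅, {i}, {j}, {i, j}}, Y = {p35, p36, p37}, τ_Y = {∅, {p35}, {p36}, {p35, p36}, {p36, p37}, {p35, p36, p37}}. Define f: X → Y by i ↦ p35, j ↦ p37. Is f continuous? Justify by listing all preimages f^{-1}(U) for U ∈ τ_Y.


f IS continuous.

Compute f^{-1}(U) for each U ∈ τ_Y:
  U = ∅: f^{-1}(U) = ∅ ∈ τ_X ✓.
  U = {p35}: f^{-1}(U) = {i} ∈ τ_X ✓.
  U = {p36}: f^{-1}(U) = ∅ ∈ τ_X ✓.
  U = {p35, p36}: f^{-1}(U) = {i} ∈ τ_X ✓.
  U = {p36, p37}: f^{-1}(U) = {j} ∈ τ_X ✓.
  U = {p35, p36, p37}: f^{-1}(U) = {i, j} ∈ τ_X ✓.
Every preimage lies in τ_X, so f IS continuous.


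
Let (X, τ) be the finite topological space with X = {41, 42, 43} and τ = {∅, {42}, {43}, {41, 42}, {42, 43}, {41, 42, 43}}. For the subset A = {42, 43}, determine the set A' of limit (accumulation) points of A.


A' = {41}

For each x ∈ X, list the open sets U ∈ τ with x ∈ U, then check whether U ∩ (A ∖ {x}) ≠ ∅ for every such U.
  x = 41: opens ∋ x are {41, 42}, {41, 42, 43}; each meets A ∖ {41}, so x IS a limit point.
  x = 42: open {42} ∋ x has {42} ∩ (A ∖ {42}) = ∅, so x is NOT a limit point.
  x = 43: open {43} ∋ x has {43} ∩ (A ∖ {43}) = ∅, so x is NOT a limit point.
Collecting: A' = {41}.


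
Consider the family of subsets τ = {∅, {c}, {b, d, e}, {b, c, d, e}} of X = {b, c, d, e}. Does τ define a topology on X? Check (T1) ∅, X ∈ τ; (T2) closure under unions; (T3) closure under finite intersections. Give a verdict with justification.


τ IS a topology on X.

Axiom (T1): ∅ ∈ τ? Yes; X ∈ τ? Yes.
Axiom (T2/T3): check pairwise unions and intersections of members of τ.
All pairwise intersections and unions checked — each lies in τ. Therefore τ satisfies (T1), (T2), (T3): it IS a topology on X.


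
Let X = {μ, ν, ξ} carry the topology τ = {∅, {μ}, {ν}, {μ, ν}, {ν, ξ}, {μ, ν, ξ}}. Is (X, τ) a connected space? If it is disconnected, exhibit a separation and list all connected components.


(X, τ) is disconnected; components = [{μ}, {ν, ξ}].

Find clopen sets (U ∈ τ with X ∖ U ∈ τ):
  U = ∅, X ∖ U = {μ, ν, ξ} — both open, so U is clopen.
  U = {μ}, X ∖ U = {ν, ξ} — both open, so U is clopen.
  U = {ν, ξ}, X ∖ U = {μ} — both open, so U is clopen.
  U = {μ, ν, ξ}, X ∖ U = ∅ — both open, so U is clopen.
Nontrivial clopen(s) exist: e.g. {ν, ξ}. So (X, τ) is disconnected.
Compute connected components by grouping points that agree on all clopens:
  component: {μ}
  component: {ν, ξ}


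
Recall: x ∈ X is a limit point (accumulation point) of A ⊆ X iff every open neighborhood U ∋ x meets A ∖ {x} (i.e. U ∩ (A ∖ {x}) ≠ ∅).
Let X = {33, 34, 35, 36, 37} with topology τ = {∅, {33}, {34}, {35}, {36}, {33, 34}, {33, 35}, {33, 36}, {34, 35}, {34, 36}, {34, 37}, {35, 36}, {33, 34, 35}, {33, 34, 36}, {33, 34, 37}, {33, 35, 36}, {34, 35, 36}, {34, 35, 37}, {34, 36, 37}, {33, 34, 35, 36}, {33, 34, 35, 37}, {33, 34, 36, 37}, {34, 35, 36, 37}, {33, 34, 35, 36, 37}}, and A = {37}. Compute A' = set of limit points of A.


A' = ∅

For each x ∈ X, list the open sets U ∈ τ with x ∈ U, then check whether U ∩ (A ∖ {x}) ≠ ∅ for every such U.
  x = 33: open {33} ∋ x has {33} ∩ (A ∖ {33}) = ∅, so x is NOT a limit point.
  x = 34: open {34} ∋ x has {34} ∩ (A ∖ {34}) = ∅, so x is NOT a limit point.
  x = 35: open {35} ∋ x has {35} ∩ (A ∖ {35}) = ∅, so x is NOT a limit point.
  x = 36: open {36} ∋ x has {36} ∩ (A ∖ {36}) = ∅, so x is NOT a limit point.
  x = 37: open {34, 37} ∋ x has {34, 37} ∩ (A ∖ {37}) = ∅, so x is NOT a limit point.
Collecting: A' = ∅.


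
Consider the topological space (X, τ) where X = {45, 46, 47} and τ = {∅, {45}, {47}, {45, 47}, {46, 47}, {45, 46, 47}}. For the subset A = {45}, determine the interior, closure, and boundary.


int(A) = {45}, cl(A) = {45}, ∂A = ∅.

Closed sets in (X, τ) are complements of opens:
  closed(X, τ) = {∅, {45}, {46}, {45, 46}, {46, 47}, {45, 46, 47}}.
int(A) = ⋃ {U ∈ τ : U ⊆ A}. Opens contained in A: ∅, {45}.
Taking the union of these: int(A) = {45}.
cl(A) = ⋂ {C closed : A ⊆ C}. Closed sets containing A: {45}, {45, 46}, {45, 46, 47}.
Intersecting these: cl(A) = {45}.
∂A = cl(A) ∖ int(A) = {45} ∖ {45} = ∅.


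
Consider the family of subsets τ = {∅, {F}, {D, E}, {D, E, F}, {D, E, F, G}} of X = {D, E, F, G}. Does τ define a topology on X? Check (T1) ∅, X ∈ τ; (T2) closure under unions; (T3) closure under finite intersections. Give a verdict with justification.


τ IS a topology on X.

Axiom (T1): ∅ ∈ τ? Yes; X ∈ τ? Yes.
Axiom (T2/T3): check pairwise unions and intersections of members of τ.
All pairwise intersections and unions checked — each lies in τ. Therefore τ satisfies (T1), (T2), (T3): it IS a topology on X.


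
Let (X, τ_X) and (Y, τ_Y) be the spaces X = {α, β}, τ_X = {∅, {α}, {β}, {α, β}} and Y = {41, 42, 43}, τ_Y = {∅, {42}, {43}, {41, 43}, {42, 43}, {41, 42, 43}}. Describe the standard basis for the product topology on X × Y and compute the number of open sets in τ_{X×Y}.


Basis B = {∅ × ∅, {α} × {42}, {α} × {43}, {β} × {42}, {β} × {43}, {α} × {41, 43}, {α} × {42, 43}, {α, β} × {42}, {α, β} × {43}, {β} × {41, 43}, {β} × {42, 43}, {α} × {41, 42, 43}, {β} × {41, 42, 43}, {α, β} × {41, 43}, {α, β} × {42, 43}, {α, β} × {41, 42, 43}}; |τ_{X×Y}| = 36.

Enumerate products U × V with U ∈ τ_X, V ∈ τ_Y (deduplicated):
  ∅ × ∅ = {} (∅)
  {α} × {42} = {(α,42)}
  {α} × {43} = {(α,43)}
  {β} × {42} = {(β,42)}
  {β} × {43} = {(β,43)}
  {α} × {41, 43} = {(α,41), (α,43)}
  {α} × {42, 43} = {(α,42), (α,43)}
  {α, β} × {42} = {(α,42), (β,42)}
  {α, β} × {43} = {(α,43), (β,43)}
  {β} × {41, 43} = {(β,41), (β,43)}
  {β} × {42, 43} = {(β,42), (β,43)}
  {α} × {41, 42, 43} = {(α,41), (α,42), (α,43)}
  {β} × {41, 42, 43} = {(β,41), (β,42), (β,43)}
  {α, β} × {41, 43} = {(α,41), (α,43), (β,41), (β,43)}
  {α, β} × {42, 43} = {(α,42), (α,43), (β,42), (β,43)}
  {α, β} × {41, 42, 43} = {(α,41), (α,42), (α,43), (β,41), (β,42), (β,43)}
These 16 distinct sets form the basis B.
Close under arbitrary unions to get τ_{X×Y}; counting gives |τ_{X×Y}| = 36.


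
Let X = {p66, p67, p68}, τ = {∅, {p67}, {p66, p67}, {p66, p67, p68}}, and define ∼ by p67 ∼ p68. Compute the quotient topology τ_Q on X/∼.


X/∼ = {[p66], [p67=p68]}; |τ_Q| = 2.

Equivalence classes: [p66], [p67=p68].
Quotient map π: X → X/∼ sends p66 ↦ [p66], p67 ↦ [p67=p68], p68 ↦ [p67=p68].
For each subset V ⊆ X/∼, compute π^{-1}(V) ⊆ X and check whether π^{-1}(V) ∈ τ. V is open in τ_Q iff π^{-1}(V) ∈ τ.
  V = {}: π^{-1}(V) = ∅ ∈ τ ✓.
  V = {[p66]}: π^{-1}(V) = {p66} ∉ τ ✗.
  V = {[p67=p68]}: π^{-1}(V) = {p67, p68} ∉ τ ✗.
  V = {[p66], [p67=p68]}: π^{-1}(V) = {p66, p67, p68} ∈ τ ✓.
Open sets in the quotient: τ_Q = {{}, {[p66], [p67=p68]}} (2 elements).


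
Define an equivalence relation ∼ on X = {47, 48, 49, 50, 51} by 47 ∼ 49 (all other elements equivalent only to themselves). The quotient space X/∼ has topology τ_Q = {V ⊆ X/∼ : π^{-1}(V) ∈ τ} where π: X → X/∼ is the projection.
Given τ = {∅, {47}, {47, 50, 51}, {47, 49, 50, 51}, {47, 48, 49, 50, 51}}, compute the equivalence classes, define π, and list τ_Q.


X/∼ = {[47=49], [48], [50], [51]}; |τ_Q| = 3.

Equivalence classes: [47=49], [48], [50], [51].
Quotient map π: X → X/∼ sends 47 ↦ [47=49], 48 ↦ [48], 49 ↦ [47=49], 50 ↦ [50], 51 ↦ [51].
For each subset V ⊆ X/∼, compute π^{-1}(V) ⊆ X and check whether π^{-1}(V) ∈ τ. V is open in τ_Q iff π^{-1}(V) ∈ τ.
  V = {}: π^{-1}(V) = ∅ ∈ τ ✓.
  V = {[47=49]}: π^{-1}(V) = {47, 49} ∉ τ ✗.
  V = {[48]}: π^{-1}(V) = {48} ∉ τ ✗.
  V = {[47=49], [48]}: π^{-1}(V) = {47, 48, 49} ∉ τ ✗.
  V = {[50]}: π^{-1}(V) = {50} ∉ τ ✗.
  V = {[47=49], [50]}: π^{-1}(V) = {47, 49, 50} ∉ τ ✗.
  V = {[48], [50]}: π^{-1}(V) = {48, 50} ∉ τ ✗.
  V = {[47=49], [48], [50]}: π^{-1}(V) = {47, 48, 49, 50} ∉ τ ✗.
  V = {[51]}: π^{-1}(V) = {51} ∉ τ ✗.
  V = {[47=49], [51]}: π^{-1}(V) = {47, 49, 51} ∉ τ ✗.
  V = {[48], [51]}: π^{-1}(V) = {48, 51} ∉ τ ✗.
  V = {[47=49], [48], [51]}: π^{-1}(V) = {47, 48, 49, 51} ∉ τ ✗.
  V = {[50], [51]}: π^{-1}(V) = {50, 51} ∉ τ ✗.
  V = {[47=49], [50], [51]}: π^{-1}(V) = {47, 49, 50, 51} ∈ τ ✓.
  V = {[48], [50], [51]}: π^{-1}(V) = {48, 50, 51} ∉ τ ✗.
  V = {[47=49], [48], [50], [51]}: π^{-1}(V) = {47, 48, 49, 50, 51} ∈ τ ✓.
Open sets in the quotient: τ_Q = {{}, {[47=49], [50], [51]}, {[47=49], [48], [50], [51]}} (3 elements).


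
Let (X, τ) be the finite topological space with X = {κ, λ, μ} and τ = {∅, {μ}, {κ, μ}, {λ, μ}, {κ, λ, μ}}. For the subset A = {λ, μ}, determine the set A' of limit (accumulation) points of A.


A' = {κ, λ}

For each x ∈ X, list the open sets U ∈ τ with x ∈ U, then check whether U ∩ (A ∖ {x}) ≠ ∅ for every such U.
  x = κ: opens ∋ x are {κ, μ}, {κ, λ, μ}; each meets A ∖ {κ}, so x IS a limit point.
  x = λ: opens ∋ x are {λ, μ}, {κ, λ, μ}; each meets A ∖ {λ}, so x IS a limit point.
  x = μ: open {μ} ∋ x has {μ} ∩ (A ∖ {μ}) = ∅, so x is NOT a limit point.
Collecting: A' = {κ, λ}.


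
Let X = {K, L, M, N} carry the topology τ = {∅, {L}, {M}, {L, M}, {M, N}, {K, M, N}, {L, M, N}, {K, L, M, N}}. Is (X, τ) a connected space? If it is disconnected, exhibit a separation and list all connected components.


(X, τ) is disconnected; components = [{L}, {K, M, N}].

Find clopen sets (U ∈ τ with X ∖ U ∈ τ):
  U = ∅, X ∖ U = {K, L, M, N} — both open, so U is clopen.
  U = {L}, X ∖ U = {K, M, N} — both open, so U is clopen.
  U = {K, M, N}, X ∖ U = {L} — both open, so U is clopen.
  U = {K, L, M, N}, X ∖ U = ∅ — both open, so U is clopen.
Nontrivial clopen(s) exist: e.g. {K, M, N}. So (X, τ) is disconnected.
Compute connected components by grouping points that agree on all clopens:
  component: {L}
  component: {K, M, N}


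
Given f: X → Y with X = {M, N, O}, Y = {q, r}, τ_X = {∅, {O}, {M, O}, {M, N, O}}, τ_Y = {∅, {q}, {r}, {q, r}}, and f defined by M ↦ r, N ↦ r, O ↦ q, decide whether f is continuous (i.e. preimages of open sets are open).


f is NOT continuous.

Compute f^{-1}(U) for each U ∈ τ_Y:
  U = ∅: f^{-1}(U) = ∅ ∈ τ_X ✓.
  U = {q}: f^{-1}(U) = {O} ∈ τ_X ✓.
  U = {r}: f^{-1}(U) = {M, N} ∉ τ_X ✗.
  U = {q, r}: f^{-1}(U) = {M, N, O} ∈ τ_X ✓.
Found U = {r} with f^{-1}(U) = {M, N} not in τ_X. Therefore f is NOT continuous.


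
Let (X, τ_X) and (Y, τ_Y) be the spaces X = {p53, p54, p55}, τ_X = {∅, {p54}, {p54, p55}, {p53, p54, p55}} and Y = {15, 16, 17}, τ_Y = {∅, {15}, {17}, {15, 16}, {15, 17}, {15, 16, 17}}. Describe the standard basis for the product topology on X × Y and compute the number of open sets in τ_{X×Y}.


Basis B = {∅ × ∅, {p54} × {15}, {p54} × {17}, {p54} × {15, 16}, {p54} × {15, 17}, {p54, p55} × {15}, {p54, p55} × {17}, {p53, p54, p55} × {15}, {p53, p54, p55} × {17}, {p54} × {15, 16, 17}, {p54, p55} × {15, 16}, {p54, p55} × {15, 17}, {p53, p54, p55} × {15, 16}, {p53, p54, p55} × {15, 17}, {p54, p55} × {15, 16, 17}, {p53, p54, p55} × {15, 16, 17}}; |τ_{X×Y}| = 40.

Enumerate products U × V with U ∈ τ_X, V ∈ τ_Y (deduplicated):
  ∅ × ∅ = {} (∅)
  {p54} × {15} = {(p54,15)}
  {p54} × {17} = {(p54,17)}
  {p54} × {15, 16} = {(p54,15), (p54,16)}
  {p54} × {15, 17} = {(p54,15), (p54,17)}
  {p54, p55} × {15} = {(p54,15), (p55,15)}
  {p54, p55} × {17} = {(p54,17), (p55,17)}
  {p53, p54, p55} × {15} = {(p53,15), (p54,15), (p55,15)}
  {p53, p54, p55} × {17} = {(p53,17), (p54,17), (p55,17)}
  {p54} × {15, 16, 17} = {(p54,15), (p54,16), (p54,17)}
  {p54, p55} × {15, 16} = {(p54,15), (p54,16), (p55,15), (p55,16)}
  {p54, p55} × {15, 17} = {(p54,15), (p54,17), (p55,15), (p55,17)}
  {p53, p54, p55} × {15, 16} = {(p53,15), (p53,16), (p54,15), (p54,16), (p55,15), (p55,16)}
  {p53, p54, p55} × {15, 17} = {(p53,15), (p53,17), (p54,15), (p54,17), (p55,15), (p55,17)}
  {p54, p55} × {15, 16, 17} = {(p54,15), (p54,16), (p54,17), (p55,15), (p55,16), (p55,17)}
  {p53, p54, p55} × {15, 16, 17} = {(p53,15), (p53,16), (p53,17), (p54,15), (p54,16), (p54,17), (p55,15), (p55,16), (p55,17)}
These 16 distinct sets form the basis B.
Close under arbitrary unions to get τ_{X×Y}; counting gives |τ_{X×Y}| = 40.


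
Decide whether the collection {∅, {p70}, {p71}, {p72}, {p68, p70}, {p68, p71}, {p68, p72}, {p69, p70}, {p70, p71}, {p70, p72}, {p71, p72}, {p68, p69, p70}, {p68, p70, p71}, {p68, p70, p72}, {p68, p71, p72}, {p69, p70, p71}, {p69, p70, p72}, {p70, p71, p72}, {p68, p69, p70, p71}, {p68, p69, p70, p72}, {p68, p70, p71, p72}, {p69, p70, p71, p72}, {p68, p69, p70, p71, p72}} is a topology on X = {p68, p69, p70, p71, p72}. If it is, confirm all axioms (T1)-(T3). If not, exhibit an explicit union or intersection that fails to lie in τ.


τ is NOT a topology on X.

Axiom (T1): ∅ ∈ τ? Yes; X ∈ τ? Yes.
Axiom (T2/T3): check pairwise unions and intersections of members of τ.
Counterexample for (T3): {p68, p70} ∩ {p68, p71} = {p68} ∉ τ. Therefore τ is NOT a topology.


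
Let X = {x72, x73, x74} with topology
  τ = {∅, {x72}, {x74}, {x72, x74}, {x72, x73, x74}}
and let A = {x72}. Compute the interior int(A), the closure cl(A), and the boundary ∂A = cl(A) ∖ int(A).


int(A) = {x72}, cl(A) = {x72, x73}, ∂A = {x73}.

Closed sets in (X, τ) are complements of opens:
  closed(X, τ) = {∅, {x73}, {x72, x73}, {x73, x74}, {x72, x73, x74}}.
int(A) = ⋃ {U ∈ τ : U ⊆ A}. Opens contained in A: ∅, {x72}.
Taking the union of these: int(A) = {x72}.
cl(A) = ⋂ {C closed : A ⊆ C}. Closed sets containing A: {x72, x73}, {x72, x73, x74}.
Intersecting these: cl(A) = {x72, x73}.
∂A = cl(A) ∖ int(A) = {x72, x73} ∖ {x72} = {x73}.


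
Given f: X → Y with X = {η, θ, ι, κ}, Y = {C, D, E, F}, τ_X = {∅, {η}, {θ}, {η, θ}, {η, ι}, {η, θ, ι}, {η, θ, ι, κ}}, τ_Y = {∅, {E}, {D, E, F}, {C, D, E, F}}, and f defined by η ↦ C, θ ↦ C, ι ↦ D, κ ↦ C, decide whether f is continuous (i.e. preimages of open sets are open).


f is NOT continuous.

Compute f^{-1}(U) for each U ∈ τ_Y:
  U = ∅: f^{-1}(U) = ∅ ∈ τ_X ✓.
  U = {E}: f^{-1}(U) = ∅ ∈ τ_X ✓.
  U = {D, E, F}: f^{-1}(U) = {ι} ∉ τ_X ✗.
  U = {C, D, E, F}: f^{-1}(U) = {η, θ, ι, κ} ∈ τ_X ✓.
Found U = {D, E, F} with f^{-1}(U) = {ι} not in τ_X. Therefore f is NOT continuous.


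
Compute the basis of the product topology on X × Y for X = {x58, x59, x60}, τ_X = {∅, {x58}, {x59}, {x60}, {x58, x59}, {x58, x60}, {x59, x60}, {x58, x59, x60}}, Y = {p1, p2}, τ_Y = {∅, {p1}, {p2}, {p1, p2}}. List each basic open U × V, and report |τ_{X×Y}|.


Basis B = {∅ × ∅, {x58} × {p1}, {x58} × {p2}, {x59} × {p1}, {x59} × {p2}, {x60} × {p1}, {x60} × {p2}, {x58} × {p1, p2}, {x58, x59} × {p1}, {x58, x60} × {p1}, {x58, x59} × {p2}, {x58, x60} × {p2}, {x59} × {p1, p2}, {x59, x60} × {p1}, {x59, x60} × {p2}, {x60} × {p1, p2}, {x58, x59, x60} × {p1}, {x58, x59, x60} × {p2}, {x58, x59} × {p1, p2}, {x58, x60} × {p1, p2}, {x59, x60} × {p1, p2}, {x58, x59, x60} × {p1, p2}}; |τ_{X×Y}| = 64.

Enumerate products U × V with U ∈ τ_X, V ∈ τ_Y (deduplicated):
  ∅ × ∅ = {} (∅)
  {x58} × {p1} = {(x58,p1)}
  {x58} × {p2} = {(x58,p2)}
  {x59} × {p1} = {(x59,p1)}
  {x59} × {p2} = {(x59,p2)}
  {x60} × {p1} = {(x60,p1)}
  {x60} × {p2} = {(x60,p2)}
  {x58} × {p1, p2} = {(x58,p1), (x58,p2)}
  {x58, x59} × {p1} = {(x58,p1), (x59,p1)}
  {x58, x60} × {p1} = {(x58,p1), (x60,p1)}
  {x58, x59} × {p2} = {(x58,p2), (x59,p2)}
  {x58, x60} × {p2} = {(x58,p2), (x60,p2)}
  {x59} × {p1, p2} = {(x59,p1), (x59,p2)}
  {x59, x60} × {p1} = {(x59,p1), (x60,p1)}
  {x59, x60} × {p2} = {(x59,p2), (x60,p2)}
  {x60} × {p1, p2} = {(x60,p1), (x60,p2)}
  {x58, x59, x60} × {p1} = {(x58,p1), (x59,p1), (x60,p1)}
  {x58, x59, x60} × {p2} = {(x58,p2), (x59,p2), (x60,p2)}
  {x58, x59} × {p1, p2} = {(x58,p1), (x58,p2), (x59,p1), (x59,p2)}
  {x58, x60} × {p1, p2} = {(x58,p1), (x58,p2), (x60,p1), (x60,p2)}
  {x59, x60} × {p1, p2} = {(x59,p1), (x59,p2), (x60,p1), (x60,p2)}
  {x58, x59, x60} × {p1, p2} = {(x58,p1), (x58,p2), (x59,p1), (x59,p2), (x60,p1), (x60,p2)}
These 22 distinct sets form the basis B.
Close under arbitrary unions to get τ_{X×Y}; counting gives |τ_{X×Y}| = 64.


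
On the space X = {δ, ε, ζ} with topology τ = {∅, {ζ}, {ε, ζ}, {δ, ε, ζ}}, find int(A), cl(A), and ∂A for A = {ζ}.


int(A) = {ζ}, cl(A) = {δ, ε, ζ}, ∂A = {δ, ε}.

Closed sets in (X, τ) are complements of opens:
  closed(X, τ) = {∅, {δ}, {δ, ε}, {δ, ε, ζ}}.
int(A) = ⋃ {U ∈ τ : U ⊆ A}. Opens contained in A: ∅, {ζ}.
Taking the union of these: int(A) = {ζ}.
cl(A) = ⋂ {C closed : A ⊆ C}. Closed sets containing A: {δ, ε, ζ}.
Intersecting these: cl(A) = {δ, ε, ζ}.
∂A = cl(A) ∖ int(A) = {δ, ε, ζ} ∖ {ζ} = {δ, ε}.


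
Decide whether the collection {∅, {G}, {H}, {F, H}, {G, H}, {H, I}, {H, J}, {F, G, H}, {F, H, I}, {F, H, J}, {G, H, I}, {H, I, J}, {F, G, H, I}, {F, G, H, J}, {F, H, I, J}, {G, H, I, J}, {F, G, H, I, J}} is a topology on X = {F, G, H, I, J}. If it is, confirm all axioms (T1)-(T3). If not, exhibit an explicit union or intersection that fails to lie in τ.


τ is NOT a topology on X.

Axiom (T1): ∅ ∈ τ? Yes; X ∈ τ? Yes.
Axiom (T2/T3): check pairwise unions and intersections of members of τ.
Counterexample for (T2): {G} ∪ {H, J} = {G, H, J} ∉ τ. Therefore τ is NOT a topology.


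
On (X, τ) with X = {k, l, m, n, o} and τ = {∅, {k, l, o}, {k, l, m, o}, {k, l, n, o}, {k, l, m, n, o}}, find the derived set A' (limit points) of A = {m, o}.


A' = {k, l, m, n}

For each x ∈ X, list the open sets U ∈ τ with x ∈ U, then check whether U ∩ (A ∖ {x}) ≠ ∅ for every such U.
  x = k: opens ∋ x are {k, l, o}, {k, l, m, o}, {k, l, n, o}, {k, l, m, n, o}; each meets A ∖ {k}, so x IS a limit point.
  x = l: opens ∋ x are {k, l, o}, {k, l, m, o}, {k, l, n, o}, {k, l, m, n, o}; each meets A ∖ {l}, so x IS a limit point.
  x = m: opens ∋ x are {k, l, m, o}, {k, l, m, n, o}; each meets A ∖ {m}, so x IS a limit point.
  x = n: opens ∋ x are {k, l, n, o}, {k, l, m, n, o}; each meets A ∖ {n}, so x IS a limit point.
  x = o: open {k, l, o} ∋ x has {k, l, o} ∩ (A ∖ {o}) = ∅, so x is NOT a limit point.
Collecting: A' = {k, l, m, n}.


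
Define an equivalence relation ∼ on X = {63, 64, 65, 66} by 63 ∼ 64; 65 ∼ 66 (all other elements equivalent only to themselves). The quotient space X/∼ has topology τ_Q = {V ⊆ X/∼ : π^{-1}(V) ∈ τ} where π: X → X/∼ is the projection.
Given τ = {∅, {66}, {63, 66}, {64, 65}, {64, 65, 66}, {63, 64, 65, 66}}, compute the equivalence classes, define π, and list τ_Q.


X/∼ = {[63=64], [65=66]}; |τ_Q| = 2.

Equivalence classes: [63=64], [65=66].
Quotient map π: X → X/∼ sends 63 ↦ [63=64], 64 ↦ [63=64], 65 ↦ [65=66], 66 ↦ [65=66].
For each subset V ⊆ X/∼, compute π^{-1}(V) ⊆ X and check whether π^{-1}(V) ∈ τ. V is open in τ_Q iff π^{-1}(V) ∈ τ.
  V = {}: π^{-1}(V) = ∅ ∈ τ ✓.
  V = {[63=64]}: π^{-1}(V) = {63, 64} ∉ τ ✗.
  V = {[65=66]}: π^{-1}(V) = {65, 66} ∉ τ ✗.
  V = {[63=64], [65=66]}: π^{-1}(V) = {63, 64, 65, 66} ∈ τ ✓.
Open sets in the quotient: τ_Q = {{}, {[63=64], [65=66]}} (2 elements).


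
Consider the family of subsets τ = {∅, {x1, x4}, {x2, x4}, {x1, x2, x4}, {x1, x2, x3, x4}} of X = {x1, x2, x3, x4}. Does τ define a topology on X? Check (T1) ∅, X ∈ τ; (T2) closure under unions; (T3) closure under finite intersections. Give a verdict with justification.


τ is NOT a topology on X.

Axiom (T1): ∅ ∈ τ? Yes; X ∈ τ? Yes.
Axiom (T2/T3): check pairwise unions and intersections of members of τ.
Counterexample for (T3): {x1, x4} ∩ {x2, x4} = {x4} ∉ τ. Therefore τ is NOT a topology.


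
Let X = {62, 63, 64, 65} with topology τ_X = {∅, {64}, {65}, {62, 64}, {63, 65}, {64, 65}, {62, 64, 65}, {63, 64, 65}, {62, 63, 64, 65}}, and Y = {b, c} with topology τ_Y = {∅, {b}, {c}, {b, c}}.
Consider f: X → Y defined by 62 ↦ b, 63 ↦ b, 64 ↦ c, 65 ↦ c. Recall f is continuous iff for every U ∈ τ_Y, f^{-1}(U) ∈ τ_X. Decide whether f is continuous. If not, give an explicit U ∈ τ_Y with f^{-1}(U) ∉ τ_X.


f is NOT continuous.

Compute f^{-1}(U) for each U ∈ τ_Y:
  U = ∅: f^{-1}(U) = ∅ ∈ τ_X ✓.
  U = {b}: f^{-1}(U) = {62, 63} ∉ τ_X ✗.
  U = {c}: f^{-1}(U) = {64, 65} ∈ τ_X ✓.
  U = {b, c}: f^{-1}(U) = {62, 63, 64, 65} ∈ τ_X ✓.
Found U = {b} with f^{-1}(U) = {62, 63} not in τ_X. Therefore f is NOT continuous.


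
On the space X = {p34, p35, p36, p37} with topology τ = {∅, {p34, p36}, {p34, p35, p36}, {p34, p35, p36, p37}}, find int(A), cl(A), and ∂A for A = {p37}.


int(A) = ∅, cl(A) = {p37}, ∂A = {p37}.

Closed sets in (X, τ) are complements of opens:
  closed(X, τ) = {∅, {p37}, {p35, p37}, {p34, p35, p36, p37}}.
int(A) = ⋃ {U ∈ τ : U ⊆ A}. Opens contained in A: ∅.
Taking the union of these: int(A) = ∅.
cl(A) = ⋂ {C closed : A ⊆ C}. Closed sets containing A: {p37}, {p35, p37}, {p34, p35, p36, p37}.
Intersecting these: cl(A) = {p37}.
∂A = cl(A) ∖ int(A) = {p37} ∖ ∅ = {p37}.


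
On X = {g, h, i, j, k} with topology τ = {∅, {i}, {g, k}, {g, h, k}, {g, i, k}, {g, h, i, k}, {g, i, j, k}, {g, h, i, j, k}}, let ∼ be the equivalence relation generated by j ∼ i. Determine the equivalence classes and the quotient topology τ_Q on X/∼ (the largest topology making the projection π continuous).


X/∼ = {[g], [h], [i=j], [k]}; |τ_Q| = 5.

Equivalence classes: [g], [h], [i=j], [k].
Quotient map π: X → X/∼ sends g ↦ [g], h ↦ [h], i ↦ [i=j], j ↦ [i=j], k ↦ [k].
For each subset V ⊆ X/∼, compute π^{-1}(V) ⊆ X and check whether π^{-1}(V) ∈ τ. V is open in τ_Q iff π^{-1}(V) ∈ τ.
  V = {}: π^{-1}(V) = ∅ ∈ τ ✓.
  V = {[g]}: π^{-1}(V) = {g} ∉ τ ✗.
  V = {[h]}: π^{-1}(V) = {h} ∉ τ ✗.
  V = {[g], [h]}: π^{-1}(V) = {g, h} ∉ τ ✗.
  V = {[i=j]}: π^{-1}(V) = {i, j} ∉ τ ✗.
  V = {[g], [i=j]}: π^{-1}(V) = {g, i, j} ∉ τ ✗.
  V = {[h], [i=j]}: π^{-1}(V) = {h, i, j} ∉ τ ✗.
  V = {[g], [h], [i=j]}: π^{-1}(V) = {g, h, i, j} ∉ τ ✗.
  V = {[k]}: π^{-1}(V) = {k} ∉ τ ✗.
  V = {[g], [k]}: π^{-1}(V) = {g, k} ∈ τ ✓.
  V = {[h], [k]}: π^{-1}(V) = {h, k} ∉ τ ✗.
  V = {[g], [h], [k]}: π^{-1}(V) = {g, h, k} ∈ τ ✓.
  V = {[i=j], [k]}: π^{-1}(V) = {i, j, k} ∉ τ ✗.
  V = {[g], [i=j], [k]}: π^{-1}(V) = {g, i, j, k} ∈ τ ✓.
  V = {[h], [i=j], [k]}: π^{-1}(V) = {h, i, j, k} ∉ τ ✗.
  V = {[g], [h], [i=j], [k]}: π^{-1}(V) = {g, h, i, j, k} ∈ τ ✓.
Open sets in the quotient: τ_Q = {{}, {[g], [k]}, {[g], [h], [k]}, {[g], [i=j], [k]}, {[g], [h], [i=j], [k]}} (5 elements).


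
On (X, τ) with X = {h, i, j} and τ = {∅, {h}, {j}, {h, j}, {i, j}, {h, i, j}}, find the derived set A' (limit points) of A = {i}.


A' = ∅

For each x ∈ X, list the open sets U ∈ τ with x ∈ U, then check whether U ∩ (A ∖ {x}) ≠ ∅ for every such U.
  x = h: open {h} ∋ x has {h} ∩ (A ∖ {h}) = ∅, so x is NOT a limit point.
  x = i: open {i, j} ∋ x has {i, j} ∩ (A ∖ {i}) = ∅, so x is NOT a limit point.
  x = j: open {j} ∋ x has {j} ∩ (A ∖ {j}) = ∅, so x is NOT a limit point.
Collecting: A' = ∅.
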